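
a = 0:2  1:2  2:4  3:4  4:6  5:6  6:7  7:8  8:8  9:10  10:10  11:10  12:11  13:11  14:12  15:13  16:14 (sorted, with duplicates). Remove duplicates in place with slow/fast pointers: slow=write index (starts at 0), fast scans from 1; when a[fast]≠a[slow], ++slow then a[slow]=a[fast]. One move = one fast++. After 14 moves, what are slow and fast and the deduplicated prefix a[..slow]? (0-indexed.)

slow=7, fast=15, prefix=[2, 4, 6, 7, 8, 10, 11, 12]

(s=0,f=1) a[fast]=2=a[slow] dup → fast++
(s=0,f=2) a[fast]=4≠a[slow]=2 write a[1]=4 → slow++,fast++
(s=1,f=3) a[fast]=4=a[slow] dup → fast++
(s=1,f=4) a[fast]=6≠a[slow]=4 write a[2]=6 → slow++,fast++
(s=2,f=5) a[fast]=6=a[slow] dup → fast++
(s=2,f=6) a[fast]=7≠a[slow]=6 write a[3]=7 → slow++,fast++
(s=3,f=7) a[fast]=8≠a[slow]=7 write a[4]=8 → slow++,fast++
(s=4,f=8) a[fast]=8=a[slow] dup → fast++
(s=4,f=9) a[fast]=10≠a[slow]=8 write a[5]=10 → slow++,fast++
(s=5,f=10) a[fast]=10=a[slow] dup → fast++
(s=5,f=11) a[fast]=10=a[slow] dup → fast++
(s=5,f=12) a[fast]=11≠a[slow]=10 write a[6]=11 → slow++,fast++
(s=6,f=13) a[fast]=11=a[slow] dup → fast++
(s=6,f=14) a[fast]=12≠a[slow]=11 write a[7]=12 → slow++,fast++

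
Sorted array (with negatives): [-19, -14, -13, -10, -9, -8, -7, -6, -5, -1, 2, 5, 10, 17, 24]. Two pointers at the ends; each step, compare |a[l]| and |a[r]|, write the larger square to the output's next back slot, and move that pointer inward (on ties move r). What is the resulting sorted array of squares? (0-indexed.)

[1, 4, 25, 25, 36, 49, 64, 81, 100, 100, 169, 196, 289, 361, 576]

[0,14] |-19|<=|24| out[14]=576 → r--
[0,13] |-19|>|17| out[13]=361 → l++
[1,13] |-14|<=|17| out[12]=289 → r--
[1,12] |-14|>|10| out[11]=196 → l++
[2,12] |-13|>|10| out[10]=169 → l++
[3,12] |-10|<=|10| out[9]=100 → r--
[3,11] |-10|>|5| out[8]=100 → l++
[4,11] |-9|>|5| out[7]=81 → l++
[5,11] |-8|>|5| out[6]=64 → l++
[6,11] |-7|>|5| out[5]=49 → l++
[7,11] |-6|>|5| out[4]=36 → l++
[8,11] |-5|<=|5| out[3]=25 → r--
[8,10] |-5|>|2| out[2]=25 → l++
[9,10] |-1|<=|2| out[1]=4 → r--
[9,9] |-1|<=|-1| out[0]=1 → r--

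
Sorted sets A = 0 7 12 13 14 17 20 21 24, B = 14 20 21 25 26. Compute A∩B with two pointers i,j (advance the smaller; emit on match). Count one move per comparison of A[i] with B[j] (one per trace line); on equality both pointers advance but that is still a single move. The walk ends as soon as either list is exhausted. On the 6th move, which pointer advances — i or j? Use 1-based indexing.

i

i=1 j=1: 0<14, i++
i=2 j=1: 7<14, i++
i=3 j=1: 12<14, i++
i=4 j=1: 13<14, i++
i=5 j=1: 14==14 emit, i++,j++
i=6 j=2: 17<20, i++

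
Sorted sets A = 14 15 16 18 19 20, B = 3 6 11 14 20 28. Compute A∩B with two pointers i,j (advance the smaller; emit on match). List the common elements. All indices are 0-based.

intersection = [14, 20]

i=0 j=0: 14>3, j++
i=0 j=1: 14>6, j++
i=0 j=2: 14>11, j++
i=0 j=3: 14==14 emit, i++,j++
i=1 j=4: 15<20, i++
i=2 j=4: 16<20, i++
i=3 j=4: 18<20, i++
i=4 j=4: 19<20, i++
i=5 j=4: 20==20 emit, i++,j++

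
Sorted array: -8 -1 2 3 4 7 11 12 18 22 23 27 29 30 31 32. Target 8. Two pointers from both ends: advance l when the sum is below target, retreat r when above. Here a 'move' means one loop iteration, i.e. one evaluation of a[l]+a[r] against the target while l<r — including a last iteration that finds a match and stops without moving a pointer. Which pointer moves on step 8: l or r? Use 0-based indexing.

r

l=0 r=15: -8+32=24 >8, r--
l=0 r=14: -8+31=23 >8, r--
l=0 r=13: -8+30=22 >8, r--
l=0 r=12: -8+29=21 >8, r--
l=0 r=11: -8+27=19 >8, r--
l=0 r=10: -8+23=15 >8, r--
l=0 r=9: -8+22=14 >8, r--
l=0 r=8: -8+18=10 >8, r--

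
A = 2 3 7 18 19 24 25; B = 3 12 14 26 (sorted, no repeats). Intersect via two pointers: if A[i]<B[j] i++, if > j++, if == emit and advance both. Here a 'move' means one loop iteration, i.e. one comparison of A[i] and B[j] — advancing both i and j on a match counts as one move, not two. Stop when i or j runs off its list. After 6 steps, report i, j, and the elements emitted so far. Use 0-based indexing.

i=4, j=3, emitted=[3]

i=0 j=0: 2<3, i++
i=1 j=0: 3==3 emit, i++,j++
i=2 j=1: 7<12, i++
i=3 j=1: 18>12, j++
i=3 j=2: 18>14, j++
i=3 j=3: 18<26, i++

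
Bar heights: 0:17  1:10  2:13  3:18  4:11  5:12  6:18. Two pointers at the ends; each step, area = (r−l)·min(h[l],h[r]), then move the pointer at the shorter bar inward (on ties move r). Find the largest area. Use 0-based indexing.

max area = 102

[0,6] min(17,18)*6=102 best=102 * → l++
[1,6] min(10,18)*5=50 best=102 → l++
[2,6] min(13,18)*4=52 best=102 → l++
[3,6] min(18,18)*3=54 best=102 → r--
[3,5] min(18,12)*2=24 best=102 → r--
[3,4] min(18,11)*1=11 best=102 → r--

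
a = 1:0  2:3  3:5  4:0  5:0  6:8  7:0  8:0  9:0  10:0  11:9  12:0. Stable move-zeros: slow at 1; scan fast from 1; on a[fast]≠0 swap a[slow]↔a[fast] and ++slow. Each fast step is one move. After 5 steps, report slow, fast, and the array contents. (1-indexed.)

(s=1,f=1) a[fast]=0 → fast++
(s=1,f=2) a[fast]=3≠0 swap→a[1]=3 → slow++,fast++
(s=2,f=3) a[fast]=5≠0 swap→a[2]=5 → slow++,fast++
(s=3,f=4) a[fast]=0 → fast++
(s=3,f=5) a[fast]=0 → fast++

slow=3, fast=6, a=[3, 5, 0, 0, 0, 8, 0, 0, 0, 0, 9, 0]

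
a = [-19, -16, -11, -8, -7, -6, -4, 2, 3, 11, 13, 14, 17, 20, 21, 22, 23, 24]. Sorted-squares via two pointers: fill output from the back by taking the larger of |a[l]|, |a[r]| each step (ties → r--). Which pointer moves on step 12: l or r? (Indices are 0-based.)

l

l=0 r=17: |-19|<=|24| out[17]=576, r--
l=0 r=16: |-19|<=|23| out[16]=529, r--
l=0 r=15: |-19|<=|22| out[15]=484, r--
l=0 r=14: |-19|<=|21| out[14]=441, r--
l=0 r=13: |-19|<=|20| out[13]=400, r--
l=0 r=12: |-19|>|17| out[12]=361, l++
l=1 r=12: |-16|<=|17| out[11]=289, r--
l=1 r=11: |-16|>|14| out[10]=256, l++
l=2 r=11: |-11|<=|14| out[9]=196, r--
l=2 r=10: |-11|<=|13| out[8]=169, r--
l=2 r=9: |-11|<=|11| out[7]=121, r--
l=2 r=8: |-11|>|3| out[6]=121, l++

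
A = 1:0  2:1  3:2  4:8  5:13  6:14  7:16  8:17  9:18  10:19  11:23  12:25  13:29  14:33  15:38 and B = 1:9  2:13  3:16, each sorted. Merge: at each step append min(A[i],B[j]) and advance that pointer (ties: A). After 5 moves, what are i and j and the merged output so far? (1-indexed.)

i=5, j=2, merged so far=[0, 1, 2, 8, 9]

[i=1,j=1] A[i]=0<=B[j]=9 take 0 → i++
[i=2,j=1] A[i]=1<=B[j]=9 take 1 → i++
[i=3,j=1] A[i]=2<=B[j]=9 take 2 → i++
[i=4,j=1] A[i]=8<=B[j]=9 take 8 → i++
[i=5,j=1] A[i]=13>B[j]=9 take 9 → j++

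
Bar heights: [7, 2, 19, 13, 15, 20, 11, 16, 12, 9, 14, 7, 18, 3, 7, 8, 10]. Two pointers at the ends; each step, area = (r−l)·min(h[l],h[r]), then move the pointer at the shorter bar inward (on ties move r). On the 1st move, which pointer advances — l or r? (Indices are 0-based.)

l=0 r=16: min(7,10)*16=112 best=112 *, l++

l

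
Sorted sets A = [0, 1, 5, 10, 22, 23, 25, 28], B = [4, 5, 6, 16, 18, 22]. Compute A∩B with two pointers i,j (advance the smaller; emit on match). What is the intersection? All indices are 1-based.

intersection = [5, 22]

[i=1,j=1] 0<4 → i++
[i=2,j=1] 1<4 → i++
[i=3,j=1] 5>4 → j++
[i=3,j=2] 5==5 emit → i++,j++
[i=4,j=3] 10>6 → j++
[i=4,j=4] 10<16 → i++
[i=5,j=4] 22>16 → j++
[i=5,j=5] 22>18 → j++
[i=5,j=6] 22==22 emit → i++,j++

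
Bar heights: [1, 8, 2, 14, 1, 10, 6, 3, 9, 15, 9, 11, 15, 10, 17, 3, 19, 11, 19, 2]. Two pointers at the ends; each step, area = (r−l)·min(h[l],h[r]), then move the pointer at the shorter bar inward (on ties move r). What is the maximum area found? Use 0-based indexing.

max area = 210

l=0 r=19: min(1,2)*19=19 best=19 *, l++
l=1 r=19: min(8,2)*18=36 best=36 *, r--
l=1 r=18: min(8,19)*17=136 best=136 *, l++
l=2 r=18: min(2,19)*16=32 best=136, l++
l=3 r=18: min(14,19)*15=210 best=210 *, l++
l=4 r=18: min(1,19)*14=14 best=210, l++
l=5 r=18: min(10,19)*13=130 best=210, l++
l=6 r=18: min(6,19)*12=72 best=210, l++
l=7 r=18: min(3,19)*11=33 best=210, l++
l=8 r=18: min(9,19)*10=90 best=210, l++
l=9 r=18: min(15,19)*9=135 best=210, l++
l=10 r=18: min(9,19)*8=72 best=210, l++
l=11 r=18: min(11,19)*7=77 best=210, l++
l=12 r=18: min(15,19)*6=90 best=210, l++
l=13 r=18: min(10,19)*5=50 best=210, l++
l=14 r=18: min(17,19)*4=68 best=210, l++
l=15 r=18: min(3,19)*3=9 best=210, l++
l=16 r=18: min(19,19)*2=38 best=210, r--
l=16 r=17: min(19,11)*1=11 best=210, r--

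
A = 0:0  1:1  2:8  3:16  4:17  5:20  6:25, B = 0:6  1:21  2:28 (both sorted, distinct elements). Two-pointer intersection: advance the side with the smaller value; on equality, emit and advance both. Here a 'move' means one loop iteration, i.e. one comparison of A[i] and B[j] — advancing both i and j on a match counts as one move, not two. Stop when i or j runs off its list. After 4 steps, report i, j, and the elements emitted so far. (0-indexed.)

i=0 j=0: 0<6, i++
i=1 j=0: 1<6, i++
i=2 j=0: 8>6, j++
i=2 j=1: 8<21, i++

i=3, j=1, emitted=[]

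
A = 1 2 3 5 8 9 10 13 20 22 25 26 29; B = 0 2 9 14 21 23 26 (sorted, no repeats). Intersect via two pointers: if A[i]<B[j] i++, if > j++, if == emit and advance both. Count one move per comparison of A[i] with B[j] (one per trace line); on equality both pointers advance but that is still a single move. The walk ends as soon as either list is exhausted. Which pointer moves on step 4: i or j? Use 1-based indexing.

i

i=1 j=1: 1>0, j++
i=1 j=2: 1<2, i++
i=2 j=2: 2==2 emit, i++,j++
i=3 j=3: 3<9, i++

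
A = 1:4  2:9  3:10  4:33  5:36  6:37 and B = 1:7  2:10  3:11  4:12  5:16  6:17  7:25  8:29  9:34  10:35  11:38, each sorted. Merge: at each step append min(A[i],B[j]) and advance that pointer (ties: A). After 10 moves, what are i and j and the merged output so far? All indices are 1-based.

i=4, j=8, merged so far=[4, 7, 9, 10, 10, 11, 12, 16, 17, 25]

[i=1,j=1] A[i]=4<=B[j]=7 take 4 → i++
[i=2,j=1] A[i]=9>B[j]=7 take 7 → j++
[i=2,j=2] A[i]=9<=B[j]=10 take 9 → i++
[i=3,j=2] A[i]=10<=B[j]=10 take 10 → i++
[i=4,j=2] A[i]=33>B[j]=10 take 10 → j++
[i=4,j=3] A[i]=33>B[j]=11 take 11 → j++
[i=4,j=4] A[i]=33>B[j]=12 take 12 → j++
[i=4,j=5] A[i]=33>B[j]=16 take 16 → j++
[i=4,j=6] A[i]=33>B[j]=17 take 17 → j++
[i=4,j=7] A[i]=33>B[j]=25 take 25 → j++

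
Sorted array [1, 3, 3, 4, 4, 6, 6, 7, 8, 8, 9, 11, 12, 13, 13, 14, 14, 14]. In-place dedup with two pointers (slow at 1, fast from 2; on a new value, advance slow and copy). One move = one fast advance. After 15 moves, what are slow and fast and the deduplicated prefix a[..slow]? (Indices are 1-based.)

slow=11, fast=17, prefix=[1, 3, 4, 6, 7, 8, 9, 11, 12, 13, 14]

(s=1,f=2) a[fast]=3≠a[slow]=1 write a[2]=3 → slow++,fast++
(s=2,f=3) a[fast]=3=a[slow] dup → fast++
(s=2,f=4) a[fast]=4≠a[slow]=3 write a[3]=4 → slow++,fast++
(s=3,f=5) a[fast]=4=a[slow] dup → fast++
(s=3,f=6) a[fast]=6≠a[slow]=4 write a[4]=6 → slow++,fast++
(s=4,f=7) a[fast]=6=a[slow] dup → fast++
(s=4,f=8) a[fast]=7≠a[slow]=6 write a[5]=7 → slow++,fast++
(s=5,f=9) a[fast]=8≠a[slow]=7 write a[6]=8 → slow++,fast++
(s=6,f=10) a[fast]=8=a[slow] dup → fast++
(s=6,f=11) a[fast]=9≠a[slow]=8 write a[7]=9 → slow++,fast++
(s=7,f=12) a[fast]=11≠a[slow]=9 write a[8]=11 → slow++,fast++
(s=8,f=13) a[fast]=12≠a[slow]=11 write a[9]=12 → slow++,fast++
(s=9,f=14) a[fast]=13≠a[slow]=12 write a[10]=13 → slow++,fast++
(s=10,f=15) a[fast]=13=a[slow] dup → fast++
(s=10,f=16) a[fast]=14≠a[slow]=13 write a[11]=14 → slow++,fast++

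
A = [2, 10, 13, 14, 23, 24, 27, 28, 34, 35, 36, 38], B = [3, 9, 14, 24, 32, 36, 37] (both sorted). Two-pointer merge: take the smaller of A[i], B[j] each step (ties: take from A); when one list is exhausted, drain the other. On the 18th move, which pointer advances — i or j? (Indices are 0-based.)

j

[i=0,j=0] A[i]=2<=B[j]=3 take 2 → i++
[i=1,j=0] A[i]=10>B[j]=3 take 3 → j++
[i=1,j=1] A[i]=10>B[j]=9 take 9 → j++
[i=1,j=2] A[i]=10<=B[j]=14 take 10 → i++
[i=2,j=2] A[i]=13<=B[j]=14 take 13 → i++
[i=3,j=2] A[i]=14<=B[j]=14 take 14 → i++
[i=4,j=2] A[i]=23>B[j]=14 take 14 → j++
[i=4,j=3] A[i]=23<=B[j]=24 take 23 → i++
[i=5,j=3] A[i]=24<=B[j]=24 take 24 → i++
[i=6,j=3] A[i]=27>B[j]=24 take 24 → j++
[i=6,j=4] A[i]=27<=B[j]=32 take 27 → i++
[i=7,j=4] A[i]=28<=B[j]=32 take 28 → i++
[i=8,j=4] A[i]=34>B[j]=32 take 32 → j++
[i=8,j=5] A[i]=34<=B[j]=36 take 34 → i++
[i=9,j=5] A[i]=35<=B[j]=36 take 35 → i++
[i=10,j=5] A[i]=36<=B[j]=36 take 36 → i++
[i=11,j=5] A[i]=38>B[j]=36 take 36 → j++
[i=11,j=6] A[i]=38>B[j]=37 take 37 → j++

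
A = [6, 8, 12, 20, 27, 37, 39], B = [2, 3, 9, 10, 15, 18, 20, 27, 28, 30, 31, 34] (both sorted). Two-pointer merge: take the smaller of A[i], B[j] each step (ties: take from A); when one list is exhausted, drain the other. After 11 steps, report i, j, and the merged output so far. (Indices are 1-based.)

i=1 j=1: A[i]=6>B[j]=2 take 2, j++
i=1 j=2: A[i]=6>B[j]=3 take 3, j++
i=1 j=3: A[i]=6<=B[j]=9 take 6, i++
i=2 j=3: A[i]=8<=B[j]=9 take 8, i++
i=3 j=3: A[i]=12>B[j]=9 take 9, j++
i=3 j=4: A[i]=12>B[j]=10 take 10, j++
i=3 j=5: A[i]=12<=B[j]=15 take 12, i++
i=4 j=5: A[i]=20>B[j]=15 take 15, j++
i=4 j=6: A[i]=20>B[j]=18 take 18, j++
i=4 j=7: A[i]=20<=B[j]=20 take 20, i++
i=5 j=7: A[i]=27>B[j]=20 take 20, j++

i=5, j=8, merged so far=[2, 3, 6, 8, 9, 10, 12, 15, 18, 20, 20]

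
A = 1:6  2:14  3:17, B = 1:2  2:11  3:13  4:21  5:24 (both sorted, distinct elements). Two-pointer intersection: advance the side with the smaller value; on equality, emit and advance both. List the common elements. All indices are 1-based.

[i=1,j=1] 6>2 → j++
[i=1,j=2] 6<11 → i++
[i=2,j=2] 14>11 → j++
[i=2,j=3] 14>13 → j++
[i=2,j=4] 14<21 → i++
[i=3,j=4] 17<21 → i++

intersection = []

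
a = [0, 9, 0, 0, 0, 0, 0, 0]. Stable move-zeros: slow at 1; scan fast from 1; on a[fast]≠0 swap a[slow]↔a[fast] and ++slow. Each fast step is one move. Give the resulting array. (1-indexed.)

[9, 0, 0, 0, 0, 0, 0, 0]

slow=1 fast=1: a[fast]=0, fast++
slow=1 fast=2: a[fast]=9≠0 swap→a[1]=9, slow++,fast++
slow=2 fast=3: a[fast]=0, fast++
slow=2 fast=4: a[fast]=0, fast++
slow=2 fast=5: a[fast]=0, fast++
slow=2 fast=6: a[fast]=0, fast++
slow=2 fast=7: a[fast]=0, fast++
slow=2 fast=8: a[fast]=0, fast++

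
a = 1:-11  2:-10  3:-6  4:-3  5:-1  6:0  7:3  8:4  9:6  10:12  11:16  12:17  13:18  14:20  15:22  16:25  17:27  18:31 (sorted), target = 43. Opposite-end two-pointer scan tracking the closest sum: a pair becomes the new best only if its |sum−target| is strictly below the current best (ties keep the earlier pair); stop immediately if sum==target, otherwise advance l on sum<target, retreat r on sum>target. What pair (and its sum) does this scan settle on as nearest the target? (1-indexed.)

l=1 r=18: -11+31=20 d=23 *, l++
l=2 r=18: -10+31=21 d=22 *, l++
l=3 r=18: -6+31=25 d=18 *, l++
l=4 r=18: -3+31=28 d=15 *, l++
l=5 r=18: -1+31=30 d=13 *, l++
l=6 r=18: 0+31=31 d=12 *, l++
l=7 r=18: 3+31=34 d=9 *, l++
l=8 r=18: 4+31=35 d=8 *, l++
l=9 r=18: 6+31=37 d=6 *, l++
l=10 r=18: 12+31=43 d=0 *, stop

pair (12, 31) with sum 43 (|Δ|=0)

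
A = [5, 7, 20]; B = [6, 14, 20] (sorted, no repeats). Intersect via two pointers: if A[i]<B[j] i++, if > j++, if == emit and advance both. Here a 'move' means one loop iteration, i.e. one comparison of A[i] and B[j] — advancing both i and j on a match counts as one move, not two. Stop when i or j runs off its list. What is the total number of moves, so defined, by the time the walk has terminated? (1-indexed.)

5 moves

i=1 j=1: 5<6, i++
i=2 j=1: 7>6, j++
i=2 j=2: 7<14, i++
i=3 j=2: 20>14, j++
i=3 j=3: 20==20 emit, i++,j++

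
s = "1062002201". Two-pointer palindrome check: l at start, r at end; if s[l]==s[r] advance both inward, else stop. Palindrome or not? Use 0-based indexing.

not a palindrome (mismatch at 2,7)

l=0 r=9: '1'=='1', l++,r--
l=1 r=8: '0'=='0', l++,r--
l=2 r=7: '6'!='2', stop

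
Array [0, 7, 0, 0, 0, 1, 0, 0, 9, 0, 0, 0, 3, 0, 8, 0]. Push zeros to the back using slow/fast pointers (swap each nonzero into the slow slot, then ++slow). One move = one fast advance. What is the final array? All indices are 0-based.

(s=0,f=0) a[fast]=0 → fast++
(s=0,f=1) a[fast]=7≠0 swap→a[0]=7 → slow++,fast++
(s=1,f=2) a[fast]=0 → fast++
(s=1,f=3) a[fast]=0 → fast++
(s=1,f=4) a[fast]=0 → fast++
(s=1,f=5) a[fast]=1≠0 swap→a[1]=1 → slow++,fast++
(s=2,f=6) a[fast]=0 → fast++
(s=2,f=7) a[fast]=0 → fast++
(s=2,f=8) a[fast]=9≠0 swap→a[2]=9 → slow++,fast++
(s=3,f=9) a[fast]=0 → fast++
(s=3,f=10) a[fast]=0 → fast++
(s=3,f=11) a[fast]=0 → fast++
(s=3,f=12) a[fast]=3≠0 swap→a[3]=3 → slow++,fast++
(s=4,f=13) a[fast]=0 → fast++
(s=4,f=14) a[fast]=8≠0 swap→a[4]=8 → slow++,fast++
(s=5,f=15) a[fast]=0 → fast++

[7, 1, 9, 3, 8, 0, 0, 0, 0, 0, 0, 0, 0, 0, 0, 0]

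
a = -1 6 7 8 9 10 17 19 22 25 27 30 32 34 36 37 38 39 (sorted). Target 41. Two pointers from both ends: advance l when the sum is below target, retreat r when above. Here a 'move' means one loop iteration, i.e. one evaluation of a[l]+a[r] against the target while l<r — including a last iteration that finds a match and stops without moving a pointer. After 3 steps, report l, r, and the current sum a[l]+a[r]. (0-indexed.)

l=1, r=15, sum=43

l=0 r=17: -1+39=38 <41, l++
l=1 r=17: 6+39=45 >41, r--
l=1 r=16: 6+38=44 >41, r--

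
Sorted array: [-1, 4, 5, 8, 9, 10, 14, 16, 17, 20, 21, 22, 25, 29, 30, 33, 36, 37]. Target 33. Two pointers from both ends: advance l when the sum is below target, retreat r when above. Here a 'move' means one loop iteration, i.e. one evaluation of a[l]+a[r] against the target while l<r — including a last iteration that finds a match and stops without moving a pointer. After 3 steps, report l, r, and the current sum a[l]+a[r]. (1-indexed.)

l=2, r=16, sum=37

l=1 r=18: -1+37=36 >33, r--
l=1 r=17: -1+36=35 >33, r--
l=1 r=16: -1+33=32 <33, l++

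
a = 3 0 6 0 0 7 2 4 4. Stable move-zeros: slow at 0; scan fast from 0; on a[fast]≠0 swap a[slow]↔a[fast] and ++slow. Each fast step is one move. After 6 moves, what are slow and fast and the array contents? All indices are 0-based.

(s=0,f=0) a[fast]=3≠0 swap→a[0]=3 → slow++,fast++
(s=1,f=1) a[fast]=0 → fast++
(s=1,f=2) a[fast]=6≠0 swap→a[1]=6 → slow++,fast++
(s=2,f=3) a[fast]=0 → fast++
(s=2,f=4) a[fast]=0 → fast++
(s=2,f=5) a[fast]=7≠0 swap→a[2]=7 → slow++,fast++

slow=3, fast=6, a=[3, 6, 7, 0, 0, 0, 2, 4, 4]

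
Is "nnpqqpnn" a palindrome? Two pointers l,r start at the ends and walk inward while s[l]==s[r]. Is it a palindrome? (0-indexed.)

[0,7] 'n'=='n' → l++,r--
[1,6] 'n'=='n' → l++,r--
[2,5] 'p'=='p' → l++,r--
[3,4] 'q'=='q' → l++,r--

palindrome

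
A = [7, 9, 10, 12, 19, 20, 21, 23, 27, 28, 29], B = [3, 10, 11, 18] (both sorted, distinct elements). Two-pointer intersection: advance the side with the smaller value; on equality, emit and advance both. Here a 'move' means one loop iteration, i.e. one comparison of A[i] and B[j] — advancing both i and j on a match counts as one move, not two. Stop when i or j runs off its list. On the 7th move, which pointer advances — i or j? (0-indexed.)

i=0 j=0: 7>3, j++
i=0 j=1: 7<10, i++
i=1 j=1: 9<10, i++
i=2 j=1: 10==10 emit, i++,j++
i=3 j=2: 12>11, j++
i=3 j=3: 12<18, i++
i=4 j=3: 19>18, j++

j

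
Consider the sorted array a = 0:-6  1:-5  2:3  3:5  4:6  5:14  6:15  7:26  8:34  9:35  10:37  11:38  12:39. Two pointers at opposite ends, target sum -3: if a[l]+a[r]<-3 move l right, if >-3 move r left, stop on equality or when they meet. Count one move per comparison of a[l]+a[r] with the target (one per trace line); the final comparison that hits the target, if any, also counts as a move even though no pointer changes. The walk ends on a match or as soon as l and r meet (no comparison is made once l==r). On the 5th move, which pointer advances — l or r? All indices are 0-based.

l=0 r=12: -6+39=33 >-3, r--
l=0 r=11: -6+38=32 >-3, r--
l=0 r=10: -6+37=31 >-3, r--
l=0 r=9: -6+35=29 >-3, r--
l=0 r=8: -6+34=28 >-3, r--

r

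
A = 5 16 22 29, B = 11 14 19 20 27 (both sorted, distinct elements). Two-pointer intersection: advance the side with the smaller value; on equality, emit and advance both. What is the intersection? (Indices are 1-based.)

i=1 j=1: 5<11, i++
i=2 j=1: 16>11, j++
i=2 j=2: 16>14, j++
i=2 j=3: 16<19, i++
i=3 j=3: 22>19, j++
i=3 j=4: 22>20, j++
i=3 j=5: 22<27, i++
i=4 j=5: 29>27, j++

intersection = []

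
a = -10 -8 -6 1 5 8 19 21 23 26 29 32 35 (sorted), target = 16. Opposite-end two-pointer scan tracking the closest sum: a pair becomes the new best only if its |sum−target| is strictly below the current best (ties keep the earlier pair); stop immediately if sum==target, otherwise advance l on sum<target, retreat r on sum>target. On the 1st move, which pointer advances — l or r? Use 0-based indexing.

r

l=0 r=12: -10+35=25 d=9 *, r--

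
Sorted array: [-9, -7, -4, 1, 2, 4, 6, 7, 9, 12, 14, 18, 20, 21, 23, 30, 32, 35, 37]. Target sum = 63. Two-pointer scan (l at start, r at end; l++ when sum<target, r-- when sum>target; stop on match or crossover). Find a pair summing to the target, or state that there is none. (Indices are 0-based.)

[0,18] -9+37=28 <63 → l++
[1,18] -7+37=30 <63 → l++
[2,18] -4+37=33 <63 → l++
[3,18] 1+37=38 <63 → l++
[4,18] 2+37=39 <63 → l++
[5,18] 4+37=41 <63 → l++
[6,18] 6+37=43 <63 → l++
[7,18] 7+37=44 <63 → l++
[8,18] 9+37=46 <63 → l++
[9,18] 12+37=49 <63 → l++
[10,18] 14+37=51 <63 → l++
[11,18] 18+37=55 <63 → l++
[12,18] 20+37=57 <63 → l++
[13,18] 21+37=58 <63 → l++
[14,18] 23+37=60 <63 → l++
[15,18] 30+37=67 >63 → r--
[15,17] 30+35=65 >63 → r--
[15,16] 30+32=62 <63 → l++

no pair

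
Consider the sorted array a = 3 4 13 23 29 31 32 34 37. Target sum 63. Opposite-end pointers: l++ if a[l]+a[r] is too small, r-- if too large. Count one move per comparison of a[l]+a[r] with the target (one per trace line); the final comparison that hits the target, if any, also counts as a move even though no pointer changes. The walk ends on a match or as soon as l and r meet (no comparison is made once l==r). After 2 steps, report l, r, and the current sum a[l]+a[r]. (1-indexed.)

l=1 r=9: 3+37=40 <63, l++
l=2 r=9: 4+37=41 <63, l++

l=3, r=9, sum=50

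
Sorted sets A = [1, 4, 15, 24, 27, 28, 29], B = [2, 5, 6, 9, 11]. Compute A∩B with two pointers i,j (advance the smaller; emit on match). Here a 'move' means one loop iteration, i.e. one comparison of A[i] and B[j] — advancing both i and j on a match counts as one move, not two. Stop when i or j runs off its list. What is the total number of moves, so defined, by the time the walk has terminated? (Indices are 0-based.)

[i=0,j=0] 1<2 → i++
[i=1,j=0] 4>2 → j++
[i=1,j=1] 4<5 → i++
[i=2,j=1] 15>5 → j++
[i=2,j=2] 15>6 → j++
[i=2,j=3] 15>9 → j++
[i=2,j=4] 15>11 → j++

7 moves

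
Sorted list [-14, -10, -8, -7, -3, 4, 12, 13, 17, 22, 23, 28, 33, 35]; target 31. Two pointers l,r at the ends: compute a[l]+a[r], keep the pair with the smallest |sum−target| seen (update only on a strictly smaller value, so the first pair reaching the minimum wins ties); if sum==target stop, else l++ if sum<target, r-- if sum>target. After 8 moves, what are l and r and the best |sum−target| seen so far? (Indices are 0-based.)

l=5, r=10, best |Δ|=1

l=0 r=13: -14+35=21 d=10 *, l++
l=1 r=13: -10+35=25 d=6 *, l++
l=2 r=13: -8+35=27 d=4 *, l++
l=3 r=13: -7+35=28 d=3 *, l++
l=4 r=13: -3+35=32 d=1 *, r--
l=4 r=12: -3+33=30 d=1, l++
l=5 r=12: 4+33=37 d=6, r--
l=5 r=11: 4+28=32 d=1, r--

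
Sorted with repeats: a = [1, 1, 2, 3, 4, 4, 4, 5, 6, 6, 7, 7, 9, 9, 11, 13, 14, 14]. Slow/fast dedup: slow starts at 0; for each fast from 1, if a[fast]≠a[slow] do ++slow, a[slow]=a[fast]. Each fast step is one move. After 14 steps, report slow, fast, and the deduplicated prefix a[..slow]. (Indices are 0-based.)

slow=0 fast=1: a[fast]=1=a[slow] dup, fast++
slow=0 fast=2: a[fast]=2≠a[slow]=1 write a[1]=2, slow++,fast++
slow=1 fast=3: a[fast]=3≠a[slow]=2 write a[2]=3, slow++,fast++
slow=2 fast=4: a[fast]=4≠a[slow]=3 write a[3]=4, slow++,fast++
slow=3 fast=5: a[fast]=4=a[slow] dup, fast++
slow=3 fast=6: a[fast]=4=a[slow] dup, fast++
slow=3 fast=7: a[fast]=5≠a[slow]=4 write a[4]=5, slow++,fast++
slow=4 fast=8: a[fast]=6≠a[slow]=5 write a[5]=6, slow++,fast++
slow=5 fast=9: a[fast]=6=a[slow] dup, fast++
slow=5 fast=10: a[fast]=7≠a[slow]=6 write a[6]=7, slow++,fast++
slow=6 fast=11: a[fast]=7=a[slow] dup, fast++
slow=6 fast=12: a[fast]=9≠a[slow]=7 write a[7]=9, slow++,fast++
slow=7 fast=13: a[fast]=9=a[slow] dup, fast++
slow=7 fast=14: a[fast]=11≠a[slow]=9 write a[8]=11, slow++,fast++

slow=8, fast=15, prefix=[1, 2, 3, 4, 5, 6, 7, 9, 11]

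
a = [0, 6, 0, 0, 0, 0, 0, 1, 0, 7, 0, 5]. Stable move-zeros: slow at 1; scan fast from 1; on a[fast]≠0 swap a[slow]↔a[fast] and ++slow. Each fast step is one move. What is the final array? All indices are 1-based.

(s=1,f=1) a[fast]=0 → fast++
(s=1,f=2) a[fast]=6≠0 swap→a[1]=6 → slow++,fast++
(s=2,f=3) a[fast]=0 → fast++
(s=2,f=4) a[fast]=0 → fast++
(s=2,f=5) a[fast]=0 → fast++
(s=2,f=6) a[fast]=0 → fast++
(s=2,f=7) a[fast]=0 → fast++
(s=2,f=8) a[fast]=1≠0 swap→a[2]=1 → slow++,fast++
(s=3,f=9) a[fast]=0 → fast++
(s=3,f=10) a[fast]=7≠0 swap→a[3]=7 → slow++,fast++
(s=4,f=11) a[fast]=0 → fast++
(s=4,f=12) a[fast]=5≠0 swap→a[4]=5 → slow++,fast++

[6, 1, 7, 5, 0, 0, 0, 0, 0, 0, 0, 0]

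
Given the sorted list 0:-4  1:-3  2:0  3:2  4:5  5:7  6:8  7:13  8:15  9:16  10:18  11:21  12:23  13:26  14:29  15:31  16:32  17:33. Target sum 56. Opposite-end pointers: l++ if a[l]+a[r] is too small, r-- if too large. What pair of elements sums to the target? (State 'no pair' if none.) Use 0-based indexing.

(23, 33)

[0,17] -4+33=29 <56 → l++
[1,17] -3+33=30 <56 → l++
[2,17] 0+33=33 <56 → l++
[3,17] 2+33=35 <56 → l++
[4,17] 5+33=38 <56 → l++
[5,17] 7+33=40 <56 → l++
[6,17] 8+33=41 <56 → l++
[7,17] 13+33=46 <56 → l++
[8,17] 15+33=48 <56 → l++
[9,17] 16+33=49 <56 → l++
[10,17] 18+33=51 <56 → l++
[11,17] 21+33=54 <56 → l++
[12,17] 23+33=56 → found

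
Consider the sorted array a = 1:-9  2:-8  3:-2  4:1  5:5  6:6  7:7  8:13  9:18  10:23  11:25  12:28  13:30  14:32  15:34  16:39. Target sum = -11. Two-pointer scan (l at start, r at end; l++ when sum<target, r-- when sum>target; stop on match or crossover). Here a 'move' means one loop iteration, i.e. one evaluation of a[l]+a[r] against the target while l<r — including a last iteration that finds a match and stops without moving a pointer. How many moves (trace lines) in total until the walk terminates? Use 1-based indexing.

14 moves

l=1 r=16: -9+39=30 >-11, r--
l=1 r=15: -9+34=25 >-11, r--
l=1 r=14: -9+32=23 >-11, r--
l=1 r=13: -9+30=21 >-11, r--
l=1 r=12: -9+28=19 >-11, r--
l=1 r=11: -9+25=16 >-11, r--
l=1 r=10: -9+23=14 >-11, r--
l=1 r=9: -9+18=9 >-11, r--
l=1 r=8: -9+13=4 >-11, r--
l=1 r=7: -9+7=-2 >-11, r--
l=1 r=6: -9+6=-3 >-11, r--
l=1 r=5: -9+5=-4 >-11, r--
l=1 r=4: -9+1=-8 >-11, r--
l=1 r=3: -9+-2=-11, found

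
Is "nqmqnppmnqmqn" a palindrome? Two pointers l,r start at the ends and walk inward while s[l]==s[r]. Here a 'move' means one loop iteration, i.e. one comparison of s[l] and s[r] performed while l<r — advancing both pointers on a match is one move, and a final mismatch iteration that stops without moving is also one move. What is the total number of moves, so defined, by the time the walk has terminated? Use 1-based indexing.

6 moves

l=1 r=13: 'n'=='n', l++,r--
l=2 r=12: 'q'=='q', l++,r--
l=3 r=11: 'm'=='m', l++,r--
l=4 r=10: 'q'=='q', l++,r--
l=5 r=9: 'n'=='n', l++,r--
l=6 r=8: 'p'!='m', stop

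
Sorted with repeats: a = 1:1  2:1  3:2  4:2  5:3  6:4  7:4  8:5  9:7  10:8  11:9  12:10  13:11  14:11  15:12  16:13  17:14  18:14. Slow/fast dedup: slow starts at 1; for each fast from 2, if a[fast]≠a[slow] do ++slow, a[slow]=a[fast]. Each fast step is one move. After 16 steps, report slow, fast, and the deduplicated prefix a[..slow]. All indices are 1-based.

slow=1 fast=2: a[fast]=1=a[slow] dup, fast++
slow=1 fast=3: a[fast]=2≠a[slow]=1 write a[2]=2, slow++,fast++
slow=2 fast=4: a[fast]=2=a[slow] dup, fast++
slow=2 fast=5: a[fast]=3≠a[slow]=2 write a[3]=3, slow++,fast++
slow=3 fast=6: a[fast]=4≠a[slow]=3 write a[4]=4, slow++,fast++
slow=4 fast=7: a[fast]=4=a[slow] dup, fast++
slow=4 fast=8: a[fast]=5≠a[slow]=4 write a[5]=5, slow++,fast++
slow=5 fast=9: a[fast]=7≠a[slow]=5 write a[6]=7, slow++,fast++
slow=6 fast=10: a[fast]=8≠a[slow]=7 write a[7]=8, slow++,fast++
slow=7 fast=11: a[fast]=9≠a[slow]=8 write a[8]=9, slow++,fast++
slow=8 fast=12: a[fast]=10≠a[slow]=9 write a[9]=10, slow++,fast++
slow=9 fast=13: a[fast]=11≠a[slow]=10 write a[10]=11, slow++,fast++
slow=10 fast=14: a[fast]=11=a[slow] dup, fast++
slow=10 fast=15: a[fast]=12≠a[slow]=11 write a[11]=12, slow++,fast++
slow=11 fast=16: a[fast]=13≠a[slow]=12 write a[12]=13, slow++,fast++
slow=12 fast=17: a[fast]=14≠a[slow]=13 write a[13]=14, slow++,fast++

slow=13, fast=18, prefix=[1, 2, 3, 4, 5, 7, 8, 9, 10, 11, 12, 13, 14]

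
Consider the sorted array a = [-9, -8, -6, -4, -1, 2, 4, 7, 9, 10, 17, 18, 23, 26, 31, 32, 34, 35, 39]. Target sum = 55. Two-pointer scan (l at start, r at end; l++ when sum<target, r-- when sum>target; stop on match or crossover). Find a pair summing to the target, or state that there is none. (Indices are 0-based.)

[0,18] -9+39=30 <55 → l++
[1,18] -8+39=31 <55 → l++
[2,18] -6+39=33 <55 → l++
[3,18] -4+39=35 <55 → l++
[4,18] -1+39=38 <55 → l++
[5,18] 2+39=41 <55 → l++
[6,18] 4+39=43 <55 → l++
[7,18] 7+39=46 <55 → l++
[8,18] 9+39=48 <55 → l++
[9,18] 10+39=49 <55 → l++
[10,18] 17+39=56 >55 → r--
[10,17] 17+35=52 <55 → l++
[11,17] 18+35=53 <55 → l++
[12,17] 23+35=58 >55 → r--
[12,16] 23+34=57 >55 → r--
[12,15] 23+32=55 → found

(23, 32)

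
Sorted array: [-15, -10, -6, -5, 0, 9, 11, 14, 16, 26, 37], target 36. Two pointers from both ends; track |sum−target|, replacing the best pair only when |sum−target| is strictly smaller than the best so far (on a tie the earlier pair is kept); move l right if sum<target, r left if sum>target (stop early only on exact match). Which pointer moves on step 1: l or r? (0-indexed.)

[0,10] -15+37=22 d=14 * → l++

l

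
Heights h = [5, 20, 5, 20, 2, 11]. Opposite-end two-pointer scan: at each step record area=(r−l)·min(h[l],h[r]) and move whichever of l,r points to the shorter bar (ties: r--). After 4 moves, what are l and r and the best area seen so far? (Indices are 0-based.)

[0,5] min(5,11)*5=25 best=25 * → l++
[1,5] min(20,11)*4=44 best=44 * → r--
[1,4] min(20,2)*3=6 best=44 → r--
[1,3] min(20,20)*2=40 best=44 → r--

l=1, r=2, best area=44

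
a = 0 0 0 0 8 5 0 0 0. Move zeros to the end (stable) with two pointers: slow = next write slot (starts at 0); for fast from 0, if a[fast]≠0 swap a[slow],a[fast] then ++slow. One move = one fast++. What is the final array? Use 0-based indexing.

[8, 5, 0, 0, 0, 0, 0, 0, 0]

slow=0 fast=0: a[fast]=0, fast++
slow=0 fast=1: a[fast]=0, fast++
slow=0 fast=2: a[fast]=0, fast++
slow=0 fast=3: a[fast]=0, fast++
slow=0 fast=4: a[fast]=8≠0 swap→a[0]=8, slow++,fast++
slow=1 fast=5: a[fast]=5≠0 swap→a[1]=5, slow++,fast++
slow=2 fast=6: a[fast]=0, fast++
slow=2 fast=7: a[fast]=0, fast++
slow=2 fast=8: a[fast]=0, fast++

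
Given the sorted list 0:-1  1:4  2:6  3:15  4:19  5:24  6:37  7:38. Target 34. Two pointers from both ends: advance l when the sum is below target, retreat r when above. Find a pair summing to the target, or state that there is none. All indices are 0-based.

l=0 r=7: -1+38=37 >34, r--
l=0 r=6: -1+37=36 >34, r--
l=0 r=5: -1+24=23 <34, l++
l=1 r=5: 4+24=28 <34, l++
l=2 r=5: 6+24=30 <34, l++
l=3 r=5: 15+24=39 >34, r--
l=3 r=4: 15+19=34, found

(15, 19)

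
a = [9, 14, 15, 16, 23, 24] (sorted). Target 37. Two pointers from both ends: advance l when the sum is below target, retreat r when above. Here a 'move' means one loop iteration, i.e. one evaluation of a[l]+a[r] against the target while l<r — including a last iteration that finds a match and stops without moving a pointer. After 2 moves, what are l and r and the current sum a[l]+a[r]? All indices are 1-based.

[1,6] 9+24=33 <37 → l++
[2,6] 14+24=38 >37 → r--

l=2, r=5, sum=37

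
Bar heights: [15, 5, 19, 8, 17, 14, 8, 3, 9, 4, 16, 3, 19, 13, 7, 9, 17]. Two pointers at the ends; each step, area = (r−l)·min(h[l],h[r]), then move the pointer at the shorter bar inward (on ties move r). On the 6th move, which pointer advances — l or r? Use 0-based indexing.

r

l=0 r=16: min(15,17)*16=240 best=240 *, l++
l=1 r=16: min(5,17)*15=75 best=240, l++
l=2 r=16: min(19,17)*14=238 best=240, r--
l=2 r=15: min(19,9)*13=117 best=240, r--
l=2 r=14: min(19,7)*12=84 best=240, r--
l=2 r=13: min(19,13)*11=143 best=240, r--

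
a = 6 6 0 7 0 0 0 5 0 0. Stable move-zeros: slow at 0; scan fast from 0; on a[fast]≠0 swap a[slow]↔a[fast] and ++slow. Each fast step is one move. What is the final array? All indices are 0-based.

slow=0 fast=0: a[fast]=6≠0 swap→a[0]=6, slow++,fast++
slow=1 fast=1: a[fast]=6≠0 swap→a[1]=6, slow++,fast++
slow=2 fast=2: a[fast]=0, fast++
slow=2 fast=3: a[fast]=7≠0 swap→a[2]=7, slow++,fast++
slow=3 fast=4: a[fast]=0, fast++
slow=3 fast=5: a[fast]=0, fast++
slow=3 fast=6: a[fast]=0, fast++
slow=3 fast=7: a[fast]=5≠0 swap→a[3]=5, slow++,fast++
slow=4 fast=8: a[fast]=0, fast++
slow=4 fast=9: a[fast]=0, fast++

[6, 6, 7, 5, 0, 0, 0, 0, 0, 0]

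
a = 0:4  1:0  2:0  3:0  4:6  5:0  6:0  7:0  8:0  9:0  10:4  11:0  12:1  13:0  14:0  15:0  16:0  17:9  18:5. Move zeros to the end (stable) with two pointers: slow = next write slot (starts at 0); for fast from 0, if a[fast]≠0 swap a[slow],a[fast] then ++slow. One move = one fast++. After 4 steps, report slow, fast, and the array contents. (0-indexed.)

slow=1, fast=4, a=[4, 0, 0, 0, 6, 0, 0, 0, 0, 0, 4, 0, 1, 0, 0, 0, 0, 9, 5]

(s=0,f=0) a[fast]=4≠0 swap→a[0]=4 → slow++,fast++
(s=1,f=1) a[fast]=0 → fast++
(s=1,f=2) a[fast]=0 → fast++
(s=1,f=3) a[fast]=0 → fast++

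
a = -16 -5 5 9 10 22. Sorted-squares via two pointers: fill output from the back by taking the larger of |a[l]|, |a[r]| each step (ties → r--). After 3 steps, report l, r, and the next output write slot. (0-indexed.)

l=0 r=5: |-16|<=|22| out[5]=484, r--
l=0 r=4: |-16|>|10| out[4]=256, l++
l=1 r=4: |-5|<=|10| out[3]=100, r--

l=1, r=3, next write slot=2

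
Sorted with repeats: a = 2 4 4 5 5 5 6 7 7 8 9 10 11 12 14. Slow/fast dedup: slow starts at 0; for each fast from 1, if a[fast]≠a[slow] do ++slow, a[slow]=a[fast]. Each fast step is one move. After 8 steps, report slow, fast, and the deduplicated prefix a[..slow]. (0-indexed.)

slow=4, fast=9, prefix=[2, 4, 5, 6, 7]

slow=0 fast=1: a[fast]=4≠a[slow]=2 write a[1]=4, slow++,fast++
slow=1 fast=2: a[fast]=4=a[slow] dup, fast++
slow=1 fast=3: a[fast]=5≠a[slow]=4 write a[2]=5, slow++,fast++
slow=2 fast=4: a[fast]=5=a[slow] dup, fast++
slow=2 fast=5: a[fast]=5=a[slow] dup, fast++
slow=2 fast=6: a[fast]=6≠a[slow]=5 write a[3]=6, slow++,fast++
slow=3 fast=7: a[fast]=7≠a[slow]=6 write a[4]=7, slow++,fast++
slow=4 fast=8: a[fast]=7=a[slow] dup, fast++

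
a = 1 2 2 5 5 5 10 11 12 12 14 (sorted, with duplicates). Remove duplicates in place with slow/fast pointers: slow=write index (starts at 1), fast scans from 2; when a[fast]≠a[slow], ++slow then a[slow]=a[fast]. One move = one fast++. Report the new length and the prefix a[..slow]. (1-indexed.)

(s=1,f=2) a[fast]=2≠a[slow]=1 write a[2]=2 → slow++,fast++
(s=2,f=3) a[fast]=2=a[slow] dup → fast++
(s=2,f=4) a[fast]=5≠a[slow]=2 write a[3]=5 → slow++,fast++
(s=3,f=5) a[fast]=5=a[slow] dup → fast++
(s=3,f=6) a[fast]=5=a[slow] dup → fast++
(s=3,f=7) a[fast]=10≠a[slow]=5 write a[4]=10 → slow++,fast++
(s=4,f=8) a[fast]=11≠a[slow]=10 write a[5]=11 → slow++,fast++
(s=5,f=9) a[fast]=12≠a[slow]=11 write a[6]=12 → slow++,fast++
(s=6,f=10) a[fast]=12=a[slow] dup → fast++
(s=6,f=11) a[fast]=14≠a[slow]=12 write a[7]=14 → slow++,fast++

length 7; prefix = [1, 2, 5, 10, 11, 12, 14]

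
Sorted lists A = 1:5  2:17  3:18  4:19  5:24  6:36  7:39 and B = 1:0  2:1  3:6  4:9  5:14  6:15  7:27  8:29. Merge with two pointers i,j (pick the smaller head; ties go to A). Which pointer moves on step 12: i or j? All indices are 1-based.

[i=1,j=1] A[i]=5>B[j]=0 take 0 → j++
[i=1,j=2] A[i]=5>B[j]=1 take 1 → j++
[i=1,j=3] A[i]=5<=B[j]=6 take 5 → i++
[i=2,j=3] A[i]=17>B[j]=6 take 6 → j++
[i=2,j=4] A[i]=17>B[j]=9 take 9 → j++
[i=2,j=5] A[i]=17>B[j]=14 take 14 → j++
[i=2,j=6] A[i]=17>B[j]=15 take 15 → j++
[i=2,j=7] A[i]=17<=B[j]=27 take 17 → i++
[i=3,j=7] A[i]=18<=B[j]=27 take 18 → i++
[i=4,j=7] A[i]=19<=B[j]=27 take 19 → i++
[i=5,j=7] A[i]=24<=B[j]=27 take 24 → i++
[i=6,j=7] A[i]=36>B[j]=27 take 27 → j++

j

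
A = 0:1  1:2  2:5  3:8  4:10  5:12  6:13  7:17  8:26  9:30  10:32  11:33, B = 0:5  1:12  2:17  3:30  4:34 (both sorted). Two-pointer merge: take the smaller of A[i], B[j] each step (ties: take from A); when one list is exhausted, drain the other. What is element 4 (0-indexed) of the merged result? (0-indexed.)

merged[4] = 8

[i=0,j=0] A[i]=1<=B[j]=5 take 1 → i++
[i=1,j=0] A[i]=2<=B[j]=5 take 2 → i++
[i=2,j=0] A[i]=5<=B[j]=5 take 5 → i++
[i=3,j=0] A[i]=8>B[j]=5 take 5 → j++
[i=3,j=1] A[i]=8<=B[j]=12 take 8 → i++
[i=4,j=1] A[i]=10<=B[j]=12 take 10 → i++
[i=5,j=1] A[i]=12<=B[j]=12 take 12 → i++
[i=6,j=1] A[i]=13>B[j]=12 take 12 → j++
[i=6,j=2] A[i]=13<=B[j]=17 take 13 → i++
[i=7,j=2] A[i]=17<=B[j]=17 take 17 → i++
[i=8,j=2] A[i]=26>B[j]=17 take 17 → j++
[i=8,j=3] A[i]=26<=B[j]=30 take 26 → i++
[i=9,j=3] A[i]=30<=B[j]=30 take 30 → i++
[i=10,j=3] A[i]=32>B[j]=30 take 30 → j++
[i=10,j=4] A[i]=32<=B[j]=34 take 32 → i++
[i=11,j=4] A[i]=33<=B[j]=34 take 33 → i++
[i=12,j=4] A done, take B[j]=34 → j++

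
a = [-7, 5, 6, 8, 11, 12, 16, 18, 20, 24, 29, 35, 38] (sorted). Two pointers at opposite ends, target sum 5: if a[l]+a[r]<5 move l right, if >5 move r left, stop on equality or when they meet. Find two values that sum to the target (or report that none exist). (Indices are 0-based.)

(-7, 12)

[0,12] -7+38=31 >5 → r--
[0,11] -7+35=28 >5 → r--
[0,10] -7+29=22 >5 → r--
[0,9] -7+24=17 >5 → r--
[0,8] -7+20=13 >5 → r--
[0,7] -7+18=11 >5 → r--
[0,6] -7+16=9 >5 → r--
[0,5] -7+12=5 → found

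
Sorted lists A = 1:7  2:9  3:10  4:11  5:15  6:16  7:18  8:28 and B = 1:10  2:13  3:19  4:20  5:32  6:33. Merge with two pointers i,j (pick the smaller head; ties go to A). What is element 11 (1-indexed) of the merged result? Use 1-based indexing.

i=1 j=1: A[i]=7<=B[j]=10 take 7, i++
i=2 j=1: A[i]=9<=B[j]=10 take 9, i++
i=3 j=1: A[i]=10<=B[j]=10 take 10, i++
i=4 j=1: A[i]=11>B[j]=10 take 10, j++
i=4 j=2: A[i]=11<=B[j]=13 take 11, i++
i=5 j=2: A[i]=15>B[j]=13 take 13, j++
i=5 j=3: A[i]=15<=B[j]=19 take 15, i++
i=6 j=3: A[i]=16<=B[j]=19 take 16, i++
i=7 j=3: A[i]=18<=B[j]=19 take 18, i++
i=8 j=3: A[i]=28>B[j]=19 take 19, j++
i=8 j=4: A[i]=28>B[j]=20 take 20, j++
i=8 j=5: A[i]=28<=B[j]=32 take 28, i++
i=9 j=5: A done, take B[j]=32, j++
i=9 j=6: A done, take B[j]=33, j++

merged[11] = 20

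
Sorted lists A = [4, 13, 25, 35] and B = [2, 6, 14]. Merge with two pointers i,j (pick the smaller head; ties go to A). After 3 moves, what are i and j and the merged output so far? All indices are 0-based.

i=1, j=2, merged so far=[2, 4, 6]

[i=0,j=0] A[i]=4>B[j]=2 take 2 → j++
[i=0,j=1] A[i]=4<=B[j]=6 take 4 → i++
[i=1,j=1] A[i]=13>B[j]=6 take 6 → j++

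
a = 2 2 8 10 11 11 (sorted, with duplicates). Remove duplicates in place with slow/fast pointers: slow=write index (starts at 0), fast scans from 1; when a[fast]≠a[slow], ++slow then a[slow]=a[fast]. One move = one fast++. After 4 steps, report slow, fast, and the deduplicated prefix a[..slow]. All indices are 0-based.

slow=3, fast=5, prefix=[2, 8, 10, 11]

slow=0 fast=1: a[fast]=2=a[slow] dup, fast++
slow=0 fast=2: a[fast]=8≠a[slow]=2 write a[1]=8, slow++,fast++
slow=1 fast=3: a[fast]=10≠a[slow]=8 write a[2]=10, slow++,fast++
slow=2 fast=4: a[fast]=11≠a[slow]=10 write a[3]=11, slow++,fast++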